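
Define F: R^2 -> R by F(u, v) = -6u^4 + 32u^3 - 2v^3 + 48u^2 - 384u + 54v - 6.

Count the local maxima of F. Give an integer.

2

F separates as a function of u plus a function of v, so ∇F=0 decouples.
∂F/∂u = -24(u - 4)(u - 2)(u + 2) = 0 at u ∈ {-2, 2, 4}; ∂F/∂v = -6(v - 3)(v + 3) = 0 at v ∈ {-3, 3}.
The Hessian is diagonal: diag(F_uu, F_vv). Second derivatives: F_uu(-2)=-576, F_uu(2)=192, F_uu(4)=-288; F_vv(-3)=36, F_vv(3)=-36.
Local maxima occur where both diagonal entries negative: (-2, 3), (4, 3). Count: 2.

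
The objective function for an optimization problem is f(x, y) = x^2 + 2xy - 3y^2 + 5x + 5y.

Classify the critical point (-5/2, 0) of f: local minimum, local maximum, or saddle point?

The Hessian of f is constant: H = [[2, 2], [2, -6]].
det(H) = 2·(-6) − 2² = -16.
Since det(H) < 0, H is indefinite and the critical point is a saddle point.

saddle point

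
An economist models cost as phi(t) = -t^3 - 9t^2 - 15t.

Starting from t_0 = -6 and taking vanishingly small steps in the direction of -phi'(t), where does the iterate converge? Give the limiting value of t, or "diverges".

phi'(t) = -3(t + 1)(t + 5), so phi'(-6) = -15.
Gradient descent moves in the -phi' direction, i.e. t is increasing.
The nearest critical point in that direction is t = -5, where phi'' = 12 > 0 (a local minimum). The iterate converges there.

-5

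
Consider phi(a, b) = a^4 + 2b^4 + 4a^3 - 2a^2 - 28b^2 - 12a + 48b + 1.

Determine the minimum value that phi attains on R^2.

-242

phi(a,b) separates as P(a) + Q(b) + 1, so its minimum is min P + min Q + 1.
P'(a) = 4(a - 1)(a + 1)(a + 3) vanishes at a ∈ {-3, -1, 1}; Q'(b) = 8(b - 2)(b - 1)(b + 3) vanishes at b ∈ {-3, 1, 2}.
Local minima of P (where P''>0): P(-3)=-9, P(1)=-9. Local minima of Q: Q(-3)=-234, Q(2)=16.
So the global minimum of phi is P(-3) + Q(-3) + 1 = -9 − 234 + 1 = -242, attained at (-3, -3).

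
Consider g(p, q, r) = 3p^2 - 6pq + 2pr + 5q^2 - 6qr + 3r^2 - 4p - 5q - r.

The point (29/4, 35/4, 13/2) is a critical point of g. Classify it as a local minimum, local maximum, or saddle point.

The Hessian is constant: H = [[6, -6, 2], [-6, 10, -6], [2, -6, 6]].
Leading principal minors: Δ₁ = 6, Δ₂ = 24, Δ₃ = 32.
All leading minors are positive, so H is positive definite: a local minimum.

local minimum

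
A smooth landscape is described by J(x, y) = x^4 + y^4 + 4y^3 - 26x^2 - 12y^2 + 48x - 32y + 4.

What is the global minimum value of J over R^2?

-412

J(x,y) separates as P(x) + Q(y) + 4, so its minimum is min P + min Q + 4.
P'(x) = 4(x - 3)(x - 1)(x + 4) vanishes at x ∈ {-4, 1, 3}; Q'(y) = 4(y - 2)(y + 1)(y + 4) vanishes at y ∈ {-4, -1, 2}.
Local minima of P (where P''>0): P(-4)=-352, P(3)=-9. Local minima of Q: Q(-4)=-64, Q(2)=-64.
So the global minimum of J is P(-4) + Q(-4) + 4 = -352 − 64 + 4 = -412, attained at (-4, -4).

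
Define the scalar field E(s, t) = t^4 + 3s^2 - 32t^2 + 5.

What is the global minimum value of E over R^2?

E(s,t) separates as P(s) + Q(t) + 5, so its minimum is min P + min Q + 5.
P'(s) = 6s vanishes at s ∈ {0}; Q'(t) = 4t(t - 4)(t + 4) vanishes at t ∈ {-4, 0, 4}.
Local minima of P (where P''>0): P(0)=0. Local minima of Q: Q(-4)=-256, Q(4)=-256.
So the global minimum of E is P(0) + Q(-4) + 5 = 0 − 256 + 5 = -251, attained at (0, -4).

-251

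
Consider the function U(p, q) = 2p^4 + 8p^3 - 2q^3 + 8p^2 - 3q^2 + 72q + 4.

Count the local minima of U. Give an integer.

2

U separates as a function of p plus a function of q, so ∇U=0 decouples.
∂U/∂p = 8p(p + 1)(p + 2) = 0 at p ∈ {-2, -1, 0}; ∂U/∂q = -6(q - 3)(q + 4) = 0 at q ∈ {-4, 3}.
The Hessian is diagonal: diag(U_pp, U_qq). Second derivatives: U_pp(-2)=16, U_pp(-1)=-8, U_pp(0)=16; U_qq(-4)=42, U_qq(3)=-42.
Local minima occur where both diagonal entries positive: (-2, -4), (0, -4). Count: 2.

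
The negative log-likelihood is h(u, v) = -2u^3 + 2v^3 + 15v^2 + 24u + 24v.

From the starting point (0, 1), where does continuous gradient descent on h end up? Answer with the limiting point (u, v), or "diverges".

(-2, -1)

h is separable, so gradient descent decouples: u follows -∂h/∂u, v follows -∂h/∂v.
∂h/∂u = -6(u - 2)(u + 2); at u=0 this is 24, so u decreases.
∂h/∂v = 6(v + 1)(v + 4); at v=1 this is 60, so v decreases.
u converges to its nearest critical value -2 (a local min of the u-part); v converges to -1. The iterate converges to (-2, -1).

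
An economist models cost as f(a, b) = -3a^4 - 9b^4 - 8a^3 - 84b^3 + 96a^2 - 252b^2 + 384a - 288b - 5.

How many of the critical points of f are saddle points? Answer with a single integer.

4

f separates as a function of a plus a function of b, so ∇f=0 decouples.
∂f/∂a = -12(a - 4)(a + 2)(a + 4) = 0 at a ∈ {-4, -2, 4}; ∂f/∂b = -36(b + 1)(b + 2)(b + 4) = 0 at b ∈ {-4, -2, -1}.
The Hessian is diagonal: diag(f_aa, f_bb). Second derivatives: f_aa(-4)=-192, f_aa(-2)=144, f_aa(4)=-576; f_bb(-4)=-216, f_bb(-2)=72, f_bb(-1)=-108.
Saddle points occur where the two diagonal entries have opposite signs: (-4, -2), (-2, -4), (-2, -1), (4, -2). Count: 4.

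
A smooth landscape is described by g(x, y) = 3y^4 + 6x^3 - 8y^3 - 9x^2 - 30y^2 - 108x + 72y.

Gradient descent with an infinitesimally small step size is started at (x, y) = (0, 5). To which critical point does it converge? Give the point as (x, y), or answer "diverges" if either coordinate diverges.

(3, 3)

g is separable, so gradient descent decouples: x follows -∂g/∂x, y follows -∂g/∂y.
∂g/∂x = 18(x - 3)(x + 2); at x=0 this is -108, so x increases.
∂g/∂y = 12(y - 3)(y - 1)(y + 2); at y=5 this is 672, so y decreases.
x converges to its nearest critical value 3 (a local min of the x-part); y converges to 3. The iterate converges to (3, 3).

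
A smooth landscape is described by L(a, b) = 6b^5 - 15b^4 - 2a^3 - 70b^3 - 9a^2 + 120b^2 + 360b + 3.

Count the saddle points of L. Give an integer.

L separates as a function of a plus a function of b, so ∇L=0 decouples.
∂L/∂a = -6a(a + 3) = 0 at a ∈ {-3, 0}; ∂L/∂b = 30(b - 3)(b - 2)(b + 1)(b + 2) = 0 at b ∈ {-2, -1, 2, 3}.
The Hessian is diagonal: diag(L_aa, L_bb). Second derivatives: L_aa(-3)=18, L_aa(0)=-18; L_bb(-2)=-600, L_bb(-1)=360, L_bb(2)=-360, L_bb(3)=600.
Saddle points occur where the two diagonal entries have opposite signs: (-3, -2), (-3, 2), (0, -1), (0, 3). Count: 4.

4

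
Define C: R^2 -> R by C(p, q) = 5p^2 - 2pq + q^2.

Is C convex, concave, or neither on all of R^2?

convex

C is quadratic, so its Hessian is the constant matrix H = [[10, -2], [-2, 2]].
det(H) = 16, tr(H) = 12.
det(H) > 0 and tr(H) > 0, so H is positive definite everywhere: convex.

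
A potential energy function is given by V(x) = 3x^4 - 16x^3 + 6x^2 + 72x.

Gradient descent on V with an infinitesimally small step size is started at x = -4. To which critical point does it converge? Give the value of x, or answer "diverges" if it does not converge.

V'(x) = 12(x - 3)(x - 2)(x + 1), so V'(-4) = -1512.
Gradient descent moves in the -V' direction, i.e. x is increasing.
The nearest critical point in that direction is x = -1, where V'' = 144 > 0 (a local minimum). The iterate converges there.

-1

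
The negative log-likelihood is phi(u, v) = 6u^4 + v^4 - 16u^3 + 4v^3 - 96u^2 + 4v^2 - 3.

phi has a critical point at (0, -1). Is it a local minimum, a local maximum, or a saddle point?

local maximum

The mixed partial ∂²phi/∂u∂v is 0, so the Hessian at any point is diag(phi_uu, phi_vv) = diag(24(3u^2 - 4u - 8), 4(3v^2 + 6v + 2)).
At (0, -1): H = diag(-192, -4).
Both eigenvalues are negative, so H is negative definite: a local maximum.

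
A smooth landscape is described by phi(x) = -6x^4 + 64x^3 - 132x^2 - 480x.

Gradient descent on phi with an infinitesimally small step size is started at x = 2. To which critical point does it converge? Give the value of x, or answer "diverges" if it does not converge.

phi'(x) = -24(x - 5)(x - 4)(x + 1), so phi'(2) = -432.
Gradient descent moves in the -phi' direction, i.e. x is increasing.
The nearest critical point in that direction is x = 4, where phi'' = 120 > 0 (a local minimum). The iterate converges there.

4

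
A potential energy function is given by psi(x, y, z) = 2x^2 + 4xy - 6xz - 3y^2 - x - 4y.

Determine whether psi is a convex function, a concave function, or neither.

neither

psi is quadratic, so its Hessian is the constant matrix H = [[4, 4, -6], [4, -6, 0], [-6, 0, 0]].
Leading principal minors: 4, -40, 216.
Neither pattern holds ⇒ H is indefinite ⇒ neither convex nor concave.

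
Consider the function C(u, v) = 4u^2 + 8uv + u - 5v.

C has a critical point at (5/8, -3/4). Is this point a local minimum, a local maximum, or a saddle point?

saddle point

The Hessian of C is constant: H = [[8, 8], [8, 0]].
det(H) = 8·0 − 8² = -64.
Since det(H) < 0, H is indefinite and the critical point is a saddle point.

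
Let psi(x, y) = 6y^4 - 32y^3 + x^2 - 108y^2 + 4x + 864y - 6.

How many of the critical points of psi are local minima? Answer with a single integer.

psi separates as a function of x plus a function of y, so ∇psi=0 decouples.
∂psi/∂x = 2(x + 2) = 0 at x ∈ {-2}; ∂psi/∂y = 24(y - 4)(y - 3)(y + 3) = 0 at y ∈ {-3, 3, 4}.
The Hessian is diagonal: diag(psi_xx, psi_yy). Second derivatives: psi_xx(-2)=2; psi_yy(-3)=1008, psi_yy(3)=-144, psi_yy(4)=168.
Local minima occur where both diagonal entries positive: (-2, -3), (-2, 4). Count: 2.

2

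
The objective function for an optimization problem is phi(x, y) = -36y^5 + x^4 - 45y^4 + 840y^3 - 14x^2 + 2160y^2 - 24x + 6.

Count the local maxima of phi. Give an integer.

2

phi separates as a function of x plus a function of y, so ∇phi=0 decouples.
∂phi/∂x = 4(x - 3)(x + 1)(x + 2) = 0 at x ∈ {-2, -1, 3}; ∂phi/∂y = -180y(y - 4)(y + 2)(y + 3) = 0 at y ∈ {-3, -2, 0, 4}.
The Hessian is diagonal: diag(phi_xx, phi_yy). Second derivatives: phi_xx(-2)=20, phi_xx(-1)=-16, phi_xx(3)=80; phi_yy(-3)=3780, phi_yy(-2)=-2160, phi_yy(0)=4320, phi_yy(4)=-30240.
Local maxima occur where both diagonal entries negative: (-1, -2), (-1, 4). Count: 2.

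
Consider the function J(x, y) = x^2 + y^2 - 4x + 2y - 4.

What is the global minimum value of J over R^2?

J(x,y) separates as P(x) + Q(y) − 4, so its minimum is min P + min Q − 4.
P'(x) = 2x - 4 vanishes at x ∈ {2}; Q'(y) = 2y + 2 vanishes at y ∈ {-1}.
Local minima of P (where P''>0): P(2)=-4. Local minima of Q: Q(-1)=-1.
So the global minimum of J is P(2) + Q(-1) − 4 = -4 − 1 − 4 = -9, attained at (2, -1).

-9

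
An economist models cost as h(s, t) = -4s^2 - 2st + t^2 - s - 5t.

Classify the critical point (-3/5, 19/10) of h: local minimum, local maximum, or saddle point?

The Hessian of h is constant: H = [[-8, -2], [-2, 2]].
det(H) = (-8)·2 − (-2)² = -20.
Since det(H) < 0, H is indefinite and the critical point is a saddle point.

saddle point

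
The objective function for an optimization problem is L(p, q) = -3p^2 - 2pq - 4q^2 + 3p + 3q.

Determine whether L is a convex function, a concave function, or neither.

L is quadratic, so its Hessian is the constant matrix H = [[-6, -2], [-2, -8]].
det(H) = 44, tr(H) = -14.
det(H) > 0 and tr(H) < 0, so H is negative definite everywhere: concave.

concave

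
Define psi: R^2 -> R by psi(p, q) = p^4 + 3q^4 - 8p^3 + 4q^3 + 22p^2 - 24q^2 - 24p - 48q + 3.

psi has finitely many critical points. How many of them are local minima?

psi separates as a function of p plus a function of q, so ∇psi=0 decouples.
∂psi/∂p = 4(p - 3)(p - 2)(p - 1) = 0 at p ∈ {1, 2, 3}; ∂psi/∂q = 12(q - 2)(q + 1)(q + 2) = 0 at q ∈ {-2, -1, 2}.
The Hessian is diagonal: diag(psi_pp, psi_qq). Second derivatives: psi_pp(1)=8, psi_pp(2)=-4, psi_pp(3)=8; psi_qq(-2)=48, psi_qq(-1)=-36, psi_qq(2)=144.
Local minima occur where both diagonal entries positive: (1, -2), (1, 2), (3, -2), (3, 2). Count: 4.

4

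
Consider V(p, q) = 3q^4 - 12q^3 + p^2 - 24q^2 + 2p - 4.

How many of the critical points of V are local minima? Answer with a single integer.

V separates as a function of p plus a function of q, so ∇V=0 decouples.
∂V/∂p = 2(p + 1) = 0 at p ∈ {-1}; ∂V/∂q = 12q(q - 4)(q + 1) = 0 at q ∈ {-1, 0, 4}.
The Hessian is diagonal: diag(V_pp, V_qq). Second derivatives: V_pp(-1)=2; V_qq(-1)=60, V_qq(0)=-48, V_qq(4)=240.
Local minima occur where both diagonal entries positive: (-1, -1), (-1, 4). Count: 2.

2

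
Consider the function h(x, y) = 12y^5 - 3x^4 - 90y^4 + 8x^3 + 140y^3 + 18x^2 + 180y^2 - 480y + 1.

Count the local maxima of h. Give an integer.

h separates as a function of x plus a function of y, so ∇h=0 decouples.
∂h/∂x = -12x(x - 3)(x + 1) = 0 at x ∈ {-1, 0, 3}; ∂h/∂y = 60(y - 4)(y - 2)(y - 1)(y + 1) = 0 at y ∈ {-1, 1, 2, 4}.
The Hessian is diagonal: diag(h_xx, h_yy). Second derivatives: h_xx(-1)=-48, h_xx(0)=36, h_xx(3)=-144; h_yy(-1)=-1800, h_yy(1)=360, h_yy(2)=-360, h_yy(4)=1800.
Local maxima occur where both diagonal entries negative: (-1, -1), (-1, 2), (3, -1), (3, 2). Count: 4.

4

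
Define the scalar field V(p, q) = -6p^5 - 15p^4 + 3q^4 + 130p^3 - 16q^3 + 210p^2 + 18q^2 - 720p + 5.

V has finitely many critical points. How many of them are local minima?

4

V separates as a function of p plus a function of q, so ∇V=0 decouples.
∂V/∂p = -30(p - 3)(p - 1)(p + 2)(p + 4) = 0 at p ∈ {-4, -2, 1, 3}; ∂V/∂q = 12q(q - 3)(q - 1) = 0 at q ∈ {0, 1, 3}.
The Hessian is diagonal: diag(V_pp, V_qq). Second derivatives: V_pp(-4)=2100, V_pp(-2)=-900, V_pp(1)=900, V_pp(3)=-2100; V_qq(0)=36, V_qq(1)=-24, V_qq(3)=72.
Local minima occur where both diagonal entries positive: (-4, 0), (-4, 3), (1, 0), (1, 3). Count: 4.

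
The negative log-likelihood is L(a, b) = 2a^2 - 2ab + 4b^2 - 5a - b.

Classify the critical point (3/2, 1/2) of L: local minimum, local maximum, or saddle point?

The Hessian of L is constant: H = [[4, -2], [-2, 8]].
det(H) = 4·8 − (-2)² = 28.
det(H) > 0 and tr(H) = 12 > 0, so H is positive definite and the point is a local minimum.

local minimum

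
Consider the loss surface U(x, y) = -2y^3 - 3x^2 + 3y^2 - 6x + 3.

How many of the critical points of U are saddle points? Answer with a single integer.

U separates as a function of x plus a function of y, so ∇U=0 decouples.
∂U/∂x = -6(x + 1) = 0 at x ∈ {-1}; ∂U/∂y = -6y(y - 1) = 0 at y ∈ {0, 1}.
The Hessian is diagonal: diag(U_xx, U_yy). Second derivatives: U_xx(-1)=-6; U_yy(0)=6, U_yy(1)=-6.
Saddle points occur where the two diagonal entries have opposite signs: (-1, 0). Count: 1.

1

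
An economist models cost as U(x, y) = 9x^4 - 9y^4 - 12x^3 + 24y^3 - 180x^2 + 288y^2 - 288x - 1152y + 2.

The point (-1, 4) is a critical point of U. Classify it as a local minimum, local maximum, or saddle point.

The mixed partial ∂²U/∂x∂y is 0, so the Hessian at any point is diag(U_xx, U_yy) = diag(36(3x^2 - 2x - 10), 36(-3y^2 + 4y + 16)).
At (-1, 4): H = diag(-180, -576).
Both eigenvalues are negative, so H is negative definite: a local maximum.

local maximum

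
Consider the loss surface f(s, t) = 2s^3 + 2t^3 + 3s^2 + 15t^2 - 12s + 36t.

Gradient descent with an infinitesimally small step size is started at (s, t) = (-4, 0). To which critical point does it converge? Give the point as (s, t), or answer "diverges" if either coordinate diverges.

diverges

f is separable, so gradient descent decouples: s follows -∂f/∂s, t follows -∂f/∂t.
∂f/∂s = 6(s - 1)(s + 2); at s=-4 this is 60, so s decreases.
∂f/∂t = 6(t + 2)(t + 3); at t=0 this is 36, so t decreases.
The s-coordinate has no critical point in that direction and runs off to infinity.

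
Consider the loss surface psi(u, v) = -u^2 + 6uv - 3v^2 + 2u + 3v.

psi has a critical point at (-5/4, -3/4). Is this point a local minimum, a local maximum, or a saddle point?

saddle point

The Hessian of psi is constant: H = [[-2, 6], [6, -6]].
det(H) = (-2)·(-6) − 6² = -24.
Since det(H) < 0, H is indefinite and the critical point is a saddle point.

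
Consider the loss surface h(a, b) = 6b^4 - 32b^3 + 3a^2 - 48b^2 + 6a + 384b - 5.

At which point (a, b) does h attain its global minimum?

(-1, -2)

h(a,b) separates as P(a) + Q(b) − 5, so its minimum is min P + min Q − 5.
P'(a) = 6a + 6 vanishes at a ∈ {-1}; Q'(b) = 24(b - 4)(b - 2)(b + 2) vanishes at b ∈ {-2, 2, 4}.
Local minima of P (where P''>0): P(-1)=-3. Local minima of Q: Q(-2)=-608, Q(4)=256.
So the global minimum of h is P(-1) + Q(-2) − 5 = -3 − 608 − 5 = -616, attained at (-1, -2).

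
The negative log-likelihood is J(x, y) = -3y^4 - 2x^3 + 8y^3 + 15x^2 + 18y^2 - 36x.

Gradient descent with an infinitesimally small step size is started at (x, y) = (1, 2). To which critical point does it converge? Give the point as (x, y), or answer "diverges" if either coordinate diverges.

(2, 0)

J is separable, so gradient descent decouples: x follows -∂J/∂x, y follows -∂J/∂y.
∂J/∂x = -6(x - 3)(x - 2); at x=1 this is -12, so x increases.
∂J/∂y = -12y(y - 3)(y + 1); at y=2 this is 72, so y decreases.
x converges to its nearest critical value 2 (a local min of the x-part); y converges to 0. The iterate converges to (2, 0).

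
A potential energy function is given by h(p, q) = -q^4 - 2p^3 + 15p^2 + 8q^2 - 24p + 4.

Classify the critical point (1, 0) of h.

local minimum

The mixed partial ∂²h/∂p∂q is 0, so the Hessian at any point is diag(h_pp, h_qq) = diag(6(-2p + 5), 4(-3q^2 + 4)).
At (1, 0): H = diag(18, 16).
Both eigenvalues are positive, so H is positive definite: a local minimum.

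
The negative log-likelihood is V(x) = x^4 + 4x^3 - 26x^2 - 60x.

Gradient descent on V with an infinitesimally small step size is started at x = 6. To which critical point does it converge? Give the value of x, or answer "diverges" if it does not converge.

V'(x) = 4(x - 3)(x + 1)(x + 5), so V'(6) = 924.
Gradient descent moves in the -V' direction, i.e. x is decreasing.
The nearest critical point in that direction is x = 3, where V'' = 128 > 0 (a local minimum). The iterate converges there.

3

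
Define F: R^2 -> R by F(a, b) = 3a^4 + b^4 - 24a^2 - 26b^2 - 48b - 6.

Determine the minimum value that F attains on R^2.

F(a,b) separates as P(a) + Q(b) − 6, so its minimum is min P + min Q − 6.
P'(a) = 12a(a - 2)(a + 2) vanishes at a ∈ {-2, 0, 2}; Q'(b) = 4(b - 4)(b + 1)(b + 3) vanishes at b ∈ {-3, -1, 4}.
Local minima of P (where P''>0): P(-2)=-48, P(2)=-48. Local minima of Q: Q(-3)=-9, Q(4)=-352.
So the global minimum of F is P(-2) + Q(4) − 6 = -48 − 352 − 6 = -406, attained at (-2, 4).

-406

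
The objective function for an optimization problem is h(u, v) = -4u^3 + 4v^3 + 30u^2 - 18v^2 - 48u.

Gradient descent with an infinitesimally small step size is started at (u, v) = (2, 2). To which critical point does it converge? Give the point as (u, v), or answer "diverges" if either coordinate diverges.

(1, 3)

h is separable, so gradient descent decouples: u follows -∂h/∂u, v follows -∂h/∂v.
∂h/∂u = -12(u - 4)(u - 1); at u=2 this is 24, so u decreases.
∂h/∂v = 12v(v - 3); at v=2 this is -24, so v increases.
u converges to its nearest critical value 1 (a local min of the u-part); v converges to 3. The iterate converges to (1, 3).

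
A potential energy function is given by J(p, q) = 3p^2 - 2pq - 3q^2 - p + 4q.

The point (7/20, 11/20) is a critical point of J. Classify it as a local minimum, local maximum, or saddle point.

The Hessian of J is constant: H = [[6, -2], [-2, -6]].
det(H) = 6·(-6) − (-2)² = -40.
Since det(H) < 0, H is indefinite and the critical point is a saddle point.

saddle point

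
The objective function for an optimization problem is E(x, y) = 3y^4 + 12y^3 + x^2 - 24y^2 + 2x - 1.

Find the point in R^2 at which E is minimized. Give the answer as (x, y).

(-1, -4)

E(x,y) separates as P(x) + Q(y) − 1, so its minimum is min P + min Q − 1.
P'(x) = 2x + 2 vanishes at x ∈ {-1}; Q'(y) = 12y(y - 1)(y + 4) vanishes at y ∈ {-4, 0, 1}.
Local minima of P (where P''>0): P(-1)=-1. Local minima of Q: Q(-4)=-384, Q(1)=-9.
So the global minimum of E is P(-1) + Q(-4) − 1 = -1 − 384 − 1 = -386, attained at (-1, -4).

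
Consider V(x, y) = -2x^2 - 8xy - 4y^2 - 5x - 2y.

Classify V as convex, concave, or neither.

neither

V is quadratic, so its Hessian is the constant matrix H = [[-4, -8], [-8, -8]].
det(H) = -32, tr(H) = -12.
det(H) < 0, so H is indefinite: neither convex nor concave.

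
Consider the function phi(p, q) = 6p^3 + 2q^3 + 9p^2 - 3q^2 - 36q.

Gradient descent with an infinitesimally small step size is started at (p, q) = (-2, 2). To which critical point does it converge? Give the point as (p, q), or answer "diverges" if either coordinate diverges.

diverges

phi is separable, so gradient descent decouples: p follows -∂phi/∂p, q follows -∂phi/∂q.
∂phi/∂p = 18p(p + 1); at p=-2 this is 36, so p decreases.
∂phi/∂q = 6(q - 3)(q + 2); at q=2 this is -24, so q increases.
The p-coordinate has no critical point in that direction and runs off to infinity.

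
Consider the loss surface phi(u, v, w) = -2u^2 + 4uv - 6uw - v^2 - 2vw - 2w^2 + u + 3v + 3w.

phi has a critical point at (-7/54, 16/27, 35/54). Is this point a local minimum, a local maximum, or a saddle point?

saddle point

The Hessian is constant: H = [[-4, 4, -6], [4, -2, -2], [-6, -2, -4]].
Leading principal minors: Δ₁ = -4, Δ₂ = -8, Δ₃ = 216.
The minors fit neither the all-positive nor the alternating-sign pattern, so H is indefinite: a saddle point.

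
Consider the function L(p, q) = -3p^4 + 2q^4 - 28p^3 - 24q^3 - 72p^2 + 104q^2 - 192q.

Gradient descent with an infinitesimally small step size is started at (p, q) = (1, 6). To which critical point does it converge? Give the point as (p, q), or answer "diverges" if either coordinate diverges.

L is separable, so gradient descent decouples: p follows -∂L/∂p, q follows -∂L/∂q.
∂L/∂p = -12p(p + 3)(p + 4); at p=1 this is -240, so p increases.
∂L/∂q = 8(q - 4)(q - 3)(q - 2); at q=6 this is 192, so q decreases.
The p-coordinate has no critical point in that direction and runs off to infinity.

diverges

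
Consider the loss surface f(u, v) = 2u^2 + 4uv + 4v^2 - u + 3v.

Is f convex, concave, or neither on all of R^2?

f is quadratic, so its Hessian is the constant matrix H = [[4, 4], [4, 8]].
det(H) = 16, tr(H) = 12.
det(H) > 0 and tr(H) > 0, so H is positive definite everywhere: convex.

convex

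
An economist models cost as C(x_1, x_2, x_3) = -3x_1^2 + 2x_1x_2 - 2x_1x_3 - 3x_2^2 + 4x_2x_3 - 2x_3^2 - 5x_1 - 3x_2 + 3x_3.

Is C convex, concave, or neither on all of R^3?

concave

C is quadratic, so its Hessian is the constant matrix H = [[-6, 2, -2], [2, -6, 4], [-2, 4, -4]].
Leading principal minors: -6, 32, -40.
Signs alternate −, +, − ⇒ H ≺ 0 ⇒ concave.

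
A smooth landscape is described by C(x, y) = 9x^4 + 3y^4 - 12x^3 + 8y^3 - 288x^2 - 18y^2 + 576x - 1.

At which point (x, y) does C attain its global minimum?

(-4, -3)

C(x,y) separates as P(x) + Q(y) − 1, so its minimum is min P + min Q − 1.
P'(x) = 36(x - 4)(x - 1)(x + 4) vanishes at x ∈ {-4, 1, 4}; Q'(y) = 12y(y - 1)(y + 3) vanishes at y ∈ {-3, 0, 1}.
Local minima of P (where P''>0): P(-4)=-3840, P(4)=-768. Local minima of Q: Q(-3)=-135, Q(1)=-7.
So the global minimum of C is P(-4) + Q(-3) − 1 = -3840 − 135 − 1 = -3976, attained at (-4, -3).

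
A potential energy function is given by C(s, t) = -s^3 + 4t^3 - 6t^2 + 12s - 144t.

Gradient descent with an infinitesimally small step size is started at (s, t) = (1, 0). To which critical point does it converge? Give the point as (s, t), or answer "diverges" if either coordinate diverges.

C is separable, so gradient descent decouples: s follows -∂C/∂s, t follows -∂C/∂t.
∂C/∂s = -3(s - 2)(s + 2); at s=1 this is 9, so s decreases.
∂C/∂t = 12(t - 4)(t + 3); at t=0 this is -144, so t increases.
s converges to its nearest critical value -2 (a local min of the s-part); t converges to 4. The iterate converges to (-2, 4).

(-2, 4)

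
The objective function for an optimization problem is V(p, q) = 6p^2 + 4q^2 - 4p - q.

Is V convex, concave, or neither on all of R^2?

convex

V is quadratic, so its Hessian is the constant matrix H = [[12, 0], [0, 8]].
det(H) = 96, tr(H) = 20.
det(H) > 0 and tr(H) > 0, so H is positive definite everywhere: convex.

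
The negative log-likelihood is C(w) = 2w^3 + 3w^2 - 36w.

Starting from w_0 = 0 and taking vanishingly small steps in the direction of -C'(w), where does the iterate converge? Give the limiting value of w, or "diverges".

2

C'(w) = 6(w - 2)(w + 3), so C'(0) = -36.
Gradient descent moves in the -C' direction, i.e. w is increasing.
The nearest critical point in that direction is w = 2, where C'' = 30 > 0 (a local minimum). The iterate converges there.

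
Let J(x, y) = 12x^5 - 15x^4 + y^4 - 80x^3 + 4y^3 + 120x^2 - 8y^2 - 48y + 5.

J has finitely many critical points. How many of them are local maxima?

J separates as a function of x plus a function of y, so ∇J=0 decouples.
∂J/∂x = 60x(x - 2)(x - 1)(x + 2) = 0 at x ∈ {-2, 0, 1, 2}; ∂J/∂y = 4(y - 2)(y + 2)(y + 3) = 0 at y ∈ {-3, -2, 2}.
The Hessian is diagonal: diag(J_xx, J_yy). Second derivatives: J_xx(-2)=-1440, J_xx(0)=240, J_xx(1)=-180, J_xx(2)=480; J_yy(-3)=20, J_yy(-2)=-16, J_yy(2)=80.
Local maxima occur where both diagonal entries negative: (-2, -2), (1, -2). Count: 2.

2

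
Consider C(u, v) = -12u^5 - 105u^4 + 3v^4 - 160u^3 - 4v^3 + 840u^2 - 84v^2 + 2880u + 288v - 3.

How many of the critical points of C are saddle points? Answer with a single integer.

6

C separates as a function of u plus a function of v, so ∇C=0 decouples.
∂C/∂u = -60(u - 2)(u + 2)(u + 3)(u + 4) = 0 at u ∈ {-4, -3, -2, 2}; ∂C/∂v = 12(v - 3)(v - 2)(v + 4) = 0 at v ∈ {-4, 2, 3}.
The Hessian is diagonal: diag(C_uu, C_vv). Second derivatives: C_uu(-4)=720, C_uu(-3)=-300, C_uu(-2)=480, C_uu(2)=-7200; C_vv(-4)=504, C_vv(2)=-72, C_vv(3)=84.
Saddle points occur where the two diagonal entries have opposite signs: (-4, 2), (-3, -4), (-3, 3), (-2, 2), (2, -4), (2, 3). Count: 6.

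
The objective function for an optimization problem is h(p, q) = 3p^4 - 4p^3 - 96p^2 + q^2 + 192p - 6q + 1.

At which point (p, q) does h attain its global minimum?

h(p,q) separates as A(p) + B(q) + 1, so its minimum is min A + min B + 1.
A'(p) = 12(p - 4)(p - 1)(p + 4) vanishes at p ∈ {-4, 1, 4}; B'(q) = 2q - 6 vanishes at q ∈ {3}.
Local minima of A (where A''>0): A(-4)=-1280, A(4)=-256. Local minima of B: B(3)=-9.
So the global minimum of h is A(-4) + B(3) + 1 = -1280 − 9 + 1 = -1288, attained at (-4, 3).

(-4, 3)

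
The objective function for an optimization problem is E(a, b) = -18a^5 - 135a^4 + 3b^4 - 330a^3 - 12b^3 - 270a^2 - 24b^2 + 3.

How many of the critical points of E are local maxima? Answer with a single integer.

E separates as a function of a plus a function of b, so ∇E=0 decouples.
∂E/∂a = -90a(a + 1)(a + 2)(a + 3) = 0 at a ∈ {-3, -2, -1, 0}; ∂E/∂b = 12b(b - 4)(b + 1) = 0 at b ∈ {-1, 0, 4}.
The Hessian is diagonal: diag(E_aa, E_bb). Second derivatives: E_aa(-3)=540, E_aa(-2)=-180, E_aa(-1)=180, E_aa(0)=-540; E_bb(-1)=60, E_bb(0)=-48, E_bb(4)=240.
Local maxima occur where both diagonal entries negative: (-2, 0), (0, 0). Count: 2.

2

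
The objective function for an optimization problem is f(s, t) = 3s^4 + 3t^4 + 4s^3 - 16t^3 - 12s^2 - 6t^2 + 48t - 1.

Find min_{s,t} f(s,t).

f(s,t) separates as P(s) + Q(t) − 1, so its minimum is min P + min Q − 1.
P'(s) = 12s(s - 1)(s + 2) vanishes at s ∈ {-2, 0, 1}; Q'(t) = 12(t - 4)(t - 1)(t + 1) vanishes at t ∈ {-1, 1, 4}.
Local minima of P (where P''>0): P(-2)=-32, P(1)=-5. Local minima of Q: Q(-1)=-35, Q(4)=-160.
So the global minimum of f is P(-2) + Q(4) − 1 = -32 − 160 − 1 = -193, attained at (-2, 4).

-193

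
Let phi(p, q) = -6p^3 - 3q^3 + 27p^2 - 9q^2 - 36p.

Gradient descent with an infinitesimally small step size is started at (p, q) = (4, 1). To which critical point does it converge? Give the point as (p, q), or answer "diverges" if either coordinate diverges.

diverges

phi is separable, so gradient descent decouples: p follows -∂phi/∂p, q follows -∂phi/∂q.
∂phi/∂p = -18(p - 2)(p - 1); at p=4 this is -108, so p increases.
∂phi/∂q = -9q(q + 2); at q=1 this is -27, so q increases.
The p-coordinate has no critical point in that direction and runs off to infinity.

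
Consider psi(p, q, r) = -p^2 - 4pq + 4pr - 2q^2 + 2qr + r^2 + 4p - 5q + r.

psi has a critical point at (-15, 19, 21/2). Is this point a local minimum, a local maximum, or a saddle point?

The Hessian is constant: H = [[-2, -4, 4], [-4, -4, 2], [4, 2, 2]].
Leading principal minors: Δ₁ = -2, Δ₂ = -8, Δ₃ = -8.
The minors fit neither the all-positive nor the alternating-sign pattern, so H is indefinite: a saddle point.

saddle point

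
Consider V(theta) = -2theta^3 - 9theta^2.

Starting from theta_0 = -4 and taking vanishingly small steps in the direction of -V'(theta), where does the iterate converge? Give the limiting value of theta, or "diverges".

V'(theta) = -6theta(theta + 3), so V'(-4) = -24.
Gradient descent moves in the -V' direction, i.e. theta is increasing.
The nearest critical point in that direction is theta = -3, where V'' = 18 > 0 (a local minimum). The iterate converges there.

-3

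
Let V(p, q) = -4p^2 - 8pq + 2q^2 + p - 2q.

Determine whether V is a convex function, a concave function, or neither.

V is quadratic, so its Hessian is the constant matrix H = [[-8, -8], [-8, 4]].
det(H) = -96, tr(H) = -4.
det(H) < 0, so H is indefinite: neither convex nor concave.

neither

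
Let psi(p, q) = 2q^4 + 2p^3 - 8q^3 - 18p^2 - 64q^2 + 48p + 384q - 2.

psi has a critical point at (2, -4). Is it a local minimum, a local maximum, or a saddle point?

saddle point

The mixed partial ∂²psi/∂p∂q is 0, so the Hessian at any point is diag(psi_pp, psi_qq) = diag(12(p - 3), 8(3q^2 - 6q - 16)).
At (2, -4): H = diag(-12, 448).
The eigenvalues have opposite signs, so H is indefinite: a saddle point.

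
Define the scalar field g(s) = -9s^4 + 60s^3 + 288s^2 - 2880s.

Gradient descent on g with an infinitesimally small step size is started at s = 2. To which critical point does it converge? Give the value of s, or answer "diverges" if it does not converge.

g'(s) = -36(s - 5)(s - 4)(s + 4), so g'(2) = -1296.
Gradient descent moves in the -g' direction, i.e. s is increasing.
The nearest critical point in that direction is s = 4, where g'' = 288 > 0 (a local minimum). The iterate converges there.

4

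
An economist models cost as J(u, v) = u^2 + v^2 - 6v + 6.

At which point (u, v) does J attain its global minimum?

(0, 3)

J(u,v) separates as P(u) + Q(v) + 6, so its minimum is min P + min Q + 6.
P'(u) = 2u vanishes at u ∈ {0}; Q'(v) = 2v - 6 vanishes at v ∈ {3}.
Local minima of P (where P''>0): P(0)=0. Local minima of Q: Q(3)=-9.
So the global minimum of J is P(0) + Q(3) + 6 = 0 − 9 + 6 = -3, attained at (0, 3).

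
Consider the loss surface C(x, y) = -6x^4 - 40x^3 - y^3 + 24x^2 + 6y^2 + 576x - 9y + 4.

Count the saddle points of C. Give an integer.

C separates as a function of x plus a function of y, so ∇C=0 decouples.
∂C/∂x = -24(x - 2)(x + 3)(x + 4) = 0 at x ∈ {-4, -3, 2}; ∂C/∂y = -3(y - 3)(y - 1) = 0 at y ∈ {1, 3}.
The Hessian is diagonal: diag(C_xx, C_yy). Second derivatives: C_xx(-4)=-144, C_xx(-3)=120, C_xx(2)=-720; C_yy(1)=6, C_yy(3)=-6.
Saddle points occur where the two diagonal entries have opposite signs: (-4, 1), (-3, 3), (2, 1). Count: 3.

3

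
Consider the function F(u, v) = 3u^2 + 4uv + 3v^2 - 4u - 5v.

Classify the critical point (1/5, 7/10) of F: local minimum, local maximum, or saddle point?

local minimum

The Hessian of F is constant: H = [[6, 4], [4, 6]].
det(H) = 6·6 − 4² = 20.
det(H) > 0 and tr(H) = 12 > 0, so H is positive definite and the point is a local minimum.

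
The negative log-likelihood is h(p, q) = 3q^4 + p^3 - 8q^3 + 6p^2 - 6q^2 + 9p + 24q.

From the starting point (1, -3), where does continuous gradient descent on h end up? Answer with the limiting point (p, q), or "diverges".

(-1, -1)

h is separable, so gradient descent decouples: p follows -∂h/∂p, q follows -∂h/∂q.
∂h/∂p = 3(p + 1)(p + 3); at p=1 this is 24, so p decreases.
∂h/∂q = 12(q - 2)(q - 1)(q + 1); at q=-3 this is -480, so q increases.
p converges to its nearest critical value -1 (a local min of the p-part); q converges to -1. The iterate converges to (-1, -1).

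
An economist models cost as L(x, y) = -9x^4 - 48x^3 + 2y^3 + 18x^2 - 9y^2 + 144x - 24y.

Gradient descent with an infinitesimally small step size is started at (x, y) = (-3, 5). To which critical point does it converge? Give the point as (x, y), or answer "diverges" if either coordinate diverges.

(-1, 4)

L is separable, so gradient descent decouples: x follows -∂L/∂x, y follows -∂L/∂y.
∂L/∂x = -36(x - 1)(x + 1)(x + 4); at x=-3 this is -288, so x increases.
∂L/∂y = 6(y - 4)(y + 1); at y=5 this is 36, so y decreases.
x converges to its nearest critical value -1 (a local min of the x-part); y converges to 4. The iterate converges to (-1, 4).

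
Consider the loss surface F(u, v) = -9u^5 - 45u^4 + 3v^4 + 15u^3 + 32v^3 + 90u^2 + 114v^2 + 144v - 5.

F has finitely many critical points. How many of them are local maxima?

F separates as a function of u plus a function of v, so ∇F=0 decouples.
∂F/∂u = -45u(u - 1)(u + 1)(u + 4) = 0 at u ∈ {-4, -1, 0, 1}; ∂F/∂v = 12(v + 1)(v + 3)(v + 4) = 0 at v ∈ {-4, -3, -1}.
The Hessian is diagonal: diag(F_uu, F_vv). Second derivatives: F_uu(-4)=2700, F_uu(-1)=-270, F_uu(0)=180, F_uu(1)=-450; F_vv(-4)=36, F_vv(-3)=-24, F_vv(-1)=72.
Local maxima occur where both diagonal entries negative: (-1, -3), (1, -3). Count: 2.

2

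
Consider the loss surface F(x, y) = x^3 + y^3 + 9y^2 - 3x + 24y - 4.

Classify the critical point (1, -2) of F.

The mixed partial ∂²F/∂x∂y is 0, so the Hessian at any point is diag(F_xx, F_yy) = diag(6x, 6(y + 3)).
At (1, -2): H = diag(6, 6).
Both eigenvalues are positive, so H is positive definite: a local minimum.

local minimum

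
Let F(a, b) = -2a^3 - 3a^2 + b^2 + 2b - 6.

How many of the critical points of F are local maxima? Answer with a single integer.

F separates as a function of a plus a function of b, so ∇F=0 decouples.
∂F/∂a = -6a(a + 1) = 0 at a ∈ {-1, 0}; ∂F/∂b = 2(b + 1) = 0 at b ∈ {-1}.
The Hessian is diagonal: diag(F_aa, F_bb). Second derivatives: F_aa(-1)=6, F_aa(0)=-6; F_bb(-1)=2.
Local maxima occur where both diagonal entries negative: none. Count: 0.

0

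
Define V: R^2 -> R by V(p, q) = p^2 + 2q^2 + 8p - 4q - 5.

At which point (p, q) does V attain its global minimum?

(-4, 1)

V(p,q) separates as A(p) + B(q) − 5, so its minimum is min A + min B − 5.
A'(p) = 2p + 8 vanishes at p ∈ {-4}; B'(q) = 4q - 4 vanishes at q ∈ {1}.
Local minima of A (where A''>0): A(-4)=-16. Local minima of B: B(1)=-2.
So the global minimum of V is A(-4) + B(1) − 5 = -16 − 2 − 5 = -23, attained at (-4, 1).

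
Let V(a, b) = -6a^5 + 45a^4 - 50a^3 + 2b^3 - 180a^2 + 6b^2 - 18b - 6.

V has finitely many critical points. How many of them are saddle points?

4

V separates as a function of a plus a function of b, so ∇V=0 decouples.
∂V/∂a = -30a(a - 4)(a - 3)(a + 1) = 0 at a ∈ {-1, 0, 3, 4}; ∂V/∂b = 6(b - 1)(b + 3) = 0 at b ∈ {-3, 1}.
The Hessian is diagonal: diag(V_aa, V_bb). Second derivatives: V_aa(-1)=600, V_aa(0)=-360, V_aa(3)=360, V_aa(4)=-600; V_bb(-3)=-24, V_bb(1)=24.
Saddle points occur where the two diagonal entries have opposite signs: (-1, -3), (0, 1), (3, -3), (4, 1). Count: 4.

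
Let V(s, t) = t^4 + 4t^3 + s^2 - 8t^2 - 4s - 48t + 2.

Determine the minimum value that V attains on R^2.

V(s,t) separates as P(s) + Q(t) + 2, so its minimum is min P + min Q + 2.
P'(s) = 2s - 4 vanishes at s ∈ {2}; Q'(t) = 4(t - 2)(t + 2)(t + 3) vanishes at t ∈ {-3, -2, 2}.
Local minima of P (where P''>0): P(2)=-4. Local minima of Q: Q(-3)=45, Q(2)=-80.
So the global minimum of V is P(2) + Q(2) + 2 = -4 − 80 + 2 = -82, attained at (2, 2).

-82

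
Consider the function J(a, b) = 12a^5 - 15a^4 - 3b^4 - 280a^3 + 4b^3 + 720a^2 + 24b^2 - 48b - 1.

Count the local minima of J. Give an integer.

J separates as a function of a plus a function of b, so ∇J=0 decouples.
∂J/∂a = 60a(a - 3)(a - 2)(a + 4) = 0 at a ∈ {-4, 0, 2, 3}; ∂J/∂b = -12(b - 2)(b - 1)(b + 2) = 0 at b ∈ {-2, 1, 2}.
The Hessian is diagonal: diag(J_aa, J_bb). Second derivatives: J_aa(-4)=-10080, J_aa(0)=1440, J_aa(2)=-720, J_aa(3)=1260; J_bb(-2)=-144, J_bb(1)=36, J_bb(2)=-48.
Local minima occur where both diagonal entries positive: (0, 1), (3, 1). Count: 2.

2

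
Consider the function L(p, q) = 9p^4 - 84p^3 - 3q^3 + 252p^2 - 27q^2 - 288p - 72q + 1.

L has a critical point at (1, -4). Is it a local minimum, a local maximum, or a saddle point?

The mixed partial ∂²L/∂p∂q is 0, so the Hessian at any point is diag(L_pp, L_qq) = diag(36(3p^2 - 14p + 14), -18(q + 3)).
At (1, -4): H = diag(108, 18).
Both eigenvalues are positive, so H is positive definite: a local minimum.

local minimum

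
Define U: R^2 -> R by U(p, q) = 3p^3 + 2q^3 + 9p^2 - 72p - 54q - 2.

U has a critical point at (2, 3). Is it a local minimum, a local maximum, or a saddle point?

local minimum

The mixed partial ∂²U/∂p∂q is 0, so the Hessian at any point is diag(U_pp, U_qq) = diag(18(p + 1), 12q).
At (2, 3): H = diag(54, 36).
Both eigenvalues are positive, so H is positive definite: a local minimum.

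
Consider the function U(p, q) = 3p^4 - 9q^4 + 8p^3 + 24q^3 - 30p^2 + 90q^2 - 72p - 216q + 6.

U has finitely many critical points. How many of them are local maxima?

U separates as a function of p plus a function of q, so ∇U=0 decouples.
∂U/∂p = 12(p - 2)(p + 1)(p + 3) = 0 at p ∈ {-3, -1, 2}; ∂U/∂q = -36(q - 3)(q - 1)(q + 2) = 0 at q ∈ {-2, 1, 3}.
The Hessian is diagonal: diag(U_pp, U_qq). Second derivatives: U_pp(-3)=120, U_pp(-1)=-72, U_pp(2)=180; U_qq(-2)=-540, U_qq(1)=216, U_qq(3)=-360.
Local maxima occur where both diagonal entries negative: (-1, -2), (-1, 3). Count: 2.

2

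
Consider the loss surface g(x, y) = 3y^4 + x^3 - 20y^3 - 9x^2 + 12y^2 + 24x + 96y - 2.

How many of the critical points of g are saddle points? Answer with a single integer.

3

g separates as a function of x plus a function of y, so ∇g=0 decouples.
∂g/∂x = 3(x - 4)(x - 2) = 0 at x ∈ {2, 4}; ∂g/∂y = 12(y - 4)(y - 2)(y + 1) = 0 at y ∈ {-1, 2, 4}.
The Hessian is diagonal: diag(g_xx, g_yy). Second derivatives: g_xx(2)=-6, g_xx(4)=6; g_yy(-1)=180, g_yy(2)=-72, g_yy(4)=120.
Saddle points occur where the two diagonal entries have opposite signs: (2, -1), (2, 4), (4, 2). Count: 3.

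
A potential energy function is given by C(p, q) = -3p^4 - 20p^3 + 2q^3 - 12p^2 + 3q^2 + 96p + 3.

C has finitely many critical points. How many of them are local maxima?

2

C separates as a function of p plus a function of q, so ∇C=0 decouples.
∂C/∂p = -12(p - 1)(p + 2)(p + 4) = 0 at p ∈ {-4, -2, 1}; ∂C/∂q = 6q(q + 1) = 0 at q ∈ {-1, 0}.
The Hessian is diagonal: diag(C_pp, C_qq). Second derivatives: C_pp(-4)=-120, C_pp(-2)=72, C_pp(1)=-180; C_qq(-1)=-6, C_qq(0)=6.
Local maxima occur where both diagonal entries negative: (-4, -1), (1, -1). Count: 2.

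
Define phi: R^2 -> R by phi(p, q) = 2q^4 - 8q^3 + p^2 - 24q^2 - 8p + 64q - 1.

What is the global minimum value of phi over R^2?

-145

phi(p,q) separates as A(p) + B(q) − 1, so its minimum is min A + min B − 1.
A'(p) = 2p - 8 vanishes at p ∈ {4}; B'(q) = 8(q - 4)(q - 1)(q + 2) vanishes at q ∈ {-2, 1, 4}.
Local minima of A (where A''>0): A(4)=-16. Local minima of B: B(-2)=-128, B(4)=-128.
So the global minimum of phi is A(4) + B(-2) − 1 = -16 − 128 − 1 = -145, attained at (4, -2).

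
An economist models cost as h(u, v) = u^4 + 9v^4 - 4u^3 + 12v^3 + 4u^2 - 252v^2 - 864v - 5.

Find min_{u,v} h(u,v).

h(u,v) separates as P(u) + Q(v) − 5, so its minimum is min P + min Q − 5.
P'(u) = 4u(u - 2)(u - 1) vanishes at u ∈ {0, 1, 2}; Q'(v) = 36(v - 4)(v + 2)(v + 3) vanishes at v ∈ {-3, -2, 4}.
Local minima of P (where P''>0): P(0)=0, P(2)=0. Local minima of Q: Q(-3)=729, Q(4)=-4416.
So the global minimum of h is P(0) + Q(4) − 5 = 0 − 4416 − 5 = -4421, attained at (0, 4).

-4421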